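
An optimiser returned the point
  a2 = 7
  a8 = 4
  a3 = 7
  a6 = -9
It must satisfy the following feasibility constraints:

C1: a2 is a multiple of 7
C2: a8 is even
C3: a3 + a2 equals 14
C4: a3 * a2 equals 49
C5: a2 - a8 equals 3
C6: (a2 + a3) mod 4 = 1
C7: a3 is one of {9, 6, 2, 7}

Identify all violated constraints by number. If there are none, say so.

C1: 7 / 7 = 1, so 7 divides 7 — satisfied.
C2: a8 = 4 is even — satisfied.
C3: a3 + a2 = 7 + 7 = 14 — satisfied.
C4: a3 * a2 = 7 * 7 = 49 — satisfied.
C5: a2 - a8 = 7 - 4 = 3 — satisfied.
C6: a2 + a3 = 14; 14 mod 4 = 2, not 1 — violated.
C7: a3 = 7 is in {9, 6, 2, 7} — satisfied.

Constraint 6 is violated.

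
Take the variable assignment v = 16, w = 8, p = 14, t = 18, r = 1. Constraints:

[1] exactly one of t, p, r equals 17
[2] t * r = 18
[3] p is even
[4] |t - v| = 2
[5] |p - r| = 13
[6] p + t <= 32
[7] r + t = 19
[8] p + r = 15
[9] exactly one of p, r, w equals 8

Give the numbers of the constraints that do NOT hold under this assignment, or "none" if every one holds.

The assignment fails constraint 1.

[1] t=18, p=14, r=1; 0 of them equal 17, not exactly one — violated.
[2] t * r = 18 * 1 = 18 — OK.
[3] p = 14 is even — OK.
[4] |18 - 16| = 2 — OK.
[5] |14 - 1| = 13 — OK.
[6] p + t = 14 + 18 = 32; 32 ≤ 32 — OK.
[7] r + t = 1 + 18 = 19 — OK.
[8] p + r = 14 + 1 = 15 — OK.
[9] p=14, r=1, w=8; 1 of them equals 8 — OK.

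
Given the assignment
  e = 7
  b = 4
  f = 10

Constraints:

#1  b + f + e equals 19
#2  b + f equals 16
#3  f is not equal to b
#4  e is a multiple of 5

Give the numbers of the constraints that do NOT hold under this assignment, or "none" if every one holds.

#1 b + f + e = 4 + 10 + 7 = 21, not 19  no
#2 b + f = 4 + 10 = 14, not 16  no
#3 f = 10, b = 4; distinct  yes
#4 7 = 5*1 + 2, so 5 does not divide 7  no

The assignment fails constraints 1, 2, and 4.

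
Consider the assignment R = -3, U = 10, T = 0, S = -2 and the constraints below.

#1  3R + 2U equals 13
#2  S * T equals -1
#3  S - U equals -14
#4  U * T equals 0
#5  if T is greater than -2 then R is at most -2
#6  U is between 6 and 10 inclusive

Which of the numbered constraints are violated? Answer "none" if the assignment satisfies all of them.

#1 3R + 2U = 3(-3) + 2(10) = 11, not 13 — fails.
#2 S * T = -2 * 0 = 0, not -1 — fails.
#3 S - U = -2 - 10 = -12, not -14 — fails.
#4 U * T = 10 * 0 = 0 — holds.
#5 T = 0 > -2, so we need R ≤ -2; R = -3 ≤ -2 — holds.
#6 U = 10 lies in [6, 10] — holds.

Violated: 1, 2, and 3.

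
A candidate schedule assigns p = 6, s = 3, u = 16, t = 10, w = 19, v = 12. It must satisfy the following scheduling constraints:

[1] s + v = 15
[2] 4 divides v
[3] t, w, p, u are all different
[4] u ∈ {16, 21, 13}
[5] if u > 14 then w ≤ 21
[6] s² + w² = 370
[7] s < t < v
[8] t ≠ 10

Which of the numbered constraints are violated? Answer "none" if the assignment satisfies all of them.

[1] s + v = 3 + 12 = 15  holds
[2] 12 / 4 = 3, so 4 divides 12  holds
[3] values 10, 19, 6, 16 are pairwise distinct  holds
[4] u = 16 is in {16, 21, 13}  holds
[5] u = 16 > 14, so we need w ≤ 21; w = 19 ≤ 21  holds
[6] s² + w² = 3² + 19² = 9 + 361 = 370  holds
[7] values 3 < 10 < 12  holds
[8] t = 10, but 10 is required to differ  fails

Constraint 8 does not hold.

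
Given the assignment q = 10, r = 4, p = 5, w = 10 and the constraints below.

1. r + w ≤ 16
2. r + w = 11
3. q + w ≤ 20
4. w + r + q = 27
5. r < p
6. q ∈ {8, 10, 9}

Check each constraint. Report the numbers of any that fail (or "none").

Constraints 2, 4 are violated.

1. r + w = 4 + 10 = 14; 14 ≤ 16  true
2. r + w = 4 + 10 = 14, not 11  false
3. q + w = 10 + 10 = 20; 20 ≤ 20  true
4. w + r + q = 10 + 4 + 10 = 24, not 27  false
5. r = 4, p = 5; 4 < 5  true
6. q = 10 is in {8, 10, 9}  true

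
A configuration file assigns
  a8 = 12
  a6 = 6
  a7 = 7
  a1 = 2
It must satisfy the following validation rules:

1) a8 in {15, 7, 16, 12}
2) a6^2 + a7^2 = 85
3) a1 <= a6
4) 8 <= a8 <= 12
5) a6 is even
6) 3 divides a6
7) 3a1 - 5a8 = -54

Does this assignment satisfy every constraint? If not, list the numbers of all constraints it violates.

1) a8 = 12 is in {15, 7, 16, 12} — satisfied.
2) a6^2 + a7^2 = 6^2 + 7^2 = 36 + 49 = 85 — satisfied.
3) a1 = 2, a6 = 6; 2 ≤ 6 — satisfied.
4) a8 = 12 lies in [8, 12] — satisfied.
5) a6 = 6 is even — satisfied.
6) 6 / 3 = 2, so 3 divides 6 — satisfied.
7) 3a1 - 5a8 = 3(2) - 5(12) = -54 — satisfied.

Yes — all constraints hold.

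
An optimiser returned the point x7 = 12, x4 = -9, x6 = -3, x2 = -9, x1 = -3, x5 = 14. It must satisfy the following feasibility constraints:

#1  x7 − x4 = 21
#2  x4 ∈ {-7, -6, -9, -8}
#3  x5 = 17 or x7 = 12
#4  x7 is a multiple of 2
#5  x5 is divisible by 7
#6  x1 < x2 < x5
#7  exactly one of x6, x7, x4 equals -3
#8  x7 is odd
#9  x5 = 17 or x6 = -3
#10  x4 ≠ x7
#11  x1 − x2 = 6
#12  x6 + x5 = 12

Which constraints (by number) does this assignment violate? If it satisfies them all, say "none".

Constraints 6, 8, and 12 do not hold.

#1 x7 − x4 = 12 − (-9) = 21  true
#2 x4 = -9 is in {-7, -6, -9, -8}  true
#3 x5 = 14 ≠ 17, but x7 = 12 = 12 (second disjunct)  true
#4 12 / 2 = 6, so 2 divides 12  true
#5 14 / 7 = 2, so 7 divides 14  true
#6 values -3, -9, 14; x1 = -3 is not < x2 = -9  false
#7 x6=-3, x7=12, x4=-9; 1 of them equals -3  true
#8 x7 = 12 is even  false
#9 x5 = 14 ≠ 17, but x6 = -3 = -3 (second disjunct)  true
#10 x4 = -9, x7 = 12; distinct  true
#11 x1 − x2 = -3 − (-9) = 6  true
#12 x6 + x5 = -3 + 14 = 11, not 12  false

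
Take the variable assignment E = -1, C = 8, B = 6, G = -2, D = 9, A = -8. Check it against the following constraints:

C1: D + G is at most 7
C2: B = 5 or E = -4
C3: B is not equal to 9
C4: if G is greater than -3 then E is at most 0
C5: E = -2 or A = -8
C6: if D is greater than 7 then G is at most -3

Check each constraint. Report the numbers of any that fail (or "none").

C1: D + G = 9 + (-2) = 7; 7 ≤ 7 — OK.
C2: B = 6 ≠ 5 and E = -1 ≠ -4; both disjuncts false — violated.
C3: B = 6, and 6 ≠ 9 — OK.
C4: G = -2 > -3, so we need E ≤ 0; E = -1 ≤ 0 — OK.
C5: E = -1 ≠ -2, but A = -8 = -8 (second disjunct) — OK.
C6: D = 9 > 7, so we need G ≤ -3; but G = -2 > -3 — violated.

Constraints 2 and 6 do not hold.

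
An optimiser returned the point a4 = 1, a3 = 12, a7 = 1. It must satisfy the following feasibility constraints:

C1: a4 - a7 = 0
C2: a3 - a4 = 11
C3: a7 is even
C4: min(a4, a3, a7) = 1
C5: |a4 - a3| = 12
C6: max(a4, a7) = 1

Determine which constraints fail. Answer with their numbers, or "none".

C1: a4 - a7 = 1 - 1 = 0 — holds.
C2: a3 - a4 = 12 - 1 = 11 — holds.
C3: a7 = 1 is odd — does not hold.
C4: min(1, 12, 1) = 1 — holds.
C5: |1 - 12| = 11, not 12 — does not hold.
C6: max(1, 1) = 1 — holds.

Violated: 3, 5.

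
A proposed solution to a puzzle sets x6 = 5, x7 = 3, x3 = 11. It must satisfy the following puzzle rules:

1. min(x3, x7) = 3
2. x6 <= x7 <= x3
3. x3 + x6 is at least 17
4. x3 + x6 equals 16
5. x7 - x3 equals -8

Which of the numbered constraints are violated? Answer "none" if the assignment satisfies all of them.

1. min(11, 3) = 3 — satisfied.
2. values 5, 3, 11; x6 = 5 is not <= x7 = 3 — violated.
3. x3 + x6 = 11 + 5 = 16; 16 < 17, bound 17 not met — violated.
4. x3 + x6 = 11 + 5 = 16 — satisfied.
5. x7 - x3 = 3 - 11 = -8 — satisfied.

Violated: 2 and 3.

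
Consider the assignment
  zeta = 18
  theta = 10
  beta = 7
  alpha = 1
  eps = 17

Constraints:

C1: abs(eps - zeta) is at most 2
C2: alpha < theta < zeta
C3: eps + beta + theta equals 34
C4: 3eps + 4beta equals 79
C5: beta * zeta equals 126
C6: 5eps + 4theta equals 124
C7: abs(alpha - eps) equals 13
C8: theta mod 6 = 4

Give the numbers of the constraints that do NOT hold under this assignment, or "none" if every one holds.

No — constraints 6 and 7 are not satisfied.

C1: abs(17 - 18) = 1; 1 ≤ 2 — satisfied.
C2: values 1 < 10 < 18 — satisfied.
C3: eps + beta + theta = 17 + 7 + 10 = 34 — satisfied.
C4: 3eps + 4beta = 3(17) + 4(7) = 79 — satisfied.
C5: beta * zeta = 7 * 18 = 126 — satisfied.
C6: 5eps + 4theta = 5(17) + 4(10) = 125, not 124 — violated.
C7: abs(1 - 17) = 16, not 13 — violated.
C8: 10 mod 6 = 4 — satisfied.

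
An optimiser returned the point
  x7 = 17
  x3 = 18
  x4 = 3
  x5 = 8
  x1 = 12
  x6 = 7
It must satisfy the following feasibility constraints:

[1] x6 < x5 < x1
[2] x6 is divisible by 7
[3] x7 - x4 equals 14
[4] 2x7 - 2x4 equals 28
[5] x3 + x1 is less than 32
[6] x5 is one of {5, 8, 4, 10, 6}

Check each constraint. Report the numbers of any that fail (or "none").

All constraints are satisfied.

[1] values 7 < 8 < 12  yes
[2] 7 / 7 = 1, so 7 divides 7  yes
[3] x7 - x4 = 17 - 3 = 14  yes
[4] 2x7 - 2x4 = 2(17) - 2(3) = 28  yes
[5] x3 + x1 = 18 + 12 = 30; 30 < 32  yes
[6] x5 = 8 is in {5, 8, 4, 10, 6}  yes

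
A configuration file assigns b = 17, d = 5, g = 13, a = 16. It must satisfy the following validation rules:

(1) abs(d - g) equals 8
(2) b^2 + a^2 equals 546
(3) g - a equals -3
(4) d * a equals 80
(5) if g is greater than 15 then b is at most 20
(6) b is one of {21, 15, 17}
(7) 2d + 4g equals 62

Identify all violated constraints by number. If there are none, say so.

Violated: 2.

(1) abs(5 - 13) = 8 — holds.
(2) b^2 + a^2 = 17^2 + 16^2 = 289 + 256 = 545, not 546 — fails.
(3) g - a = 13 - 16 = -3 — holds.
(4) d * a = 5 * 16 = 80 — holds.
(5) g = 13, not > 15; antecedent false, conditional vacuously true — holds.
(6) b = 17 is in {21, 15, 17} — holds.
(7) 2d + 4g = 2(5) + 4(13) = 62 — holds.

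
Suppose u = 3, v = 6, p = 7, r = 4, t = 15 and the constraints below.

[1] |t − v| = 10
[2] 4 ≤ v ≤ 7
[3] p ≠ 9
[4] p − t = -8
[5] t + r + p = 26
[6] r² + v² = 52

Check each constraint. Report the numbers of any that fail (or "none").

[1] |15 − 6| = 9, not 10 — does not hold.
[2] v = 6 lies in [4, 7] — holds.
[3] p = 7, and 7 ≠ 9 — holds.
[4] p − t = 7 − 15 = -8 — holds.
[5] t + r + p = 15 + 4 + 7 = 26 — holds.
[6] r² + v² = 4² + 6² = 16 + 36 = 52 — holds.

Violated: 1.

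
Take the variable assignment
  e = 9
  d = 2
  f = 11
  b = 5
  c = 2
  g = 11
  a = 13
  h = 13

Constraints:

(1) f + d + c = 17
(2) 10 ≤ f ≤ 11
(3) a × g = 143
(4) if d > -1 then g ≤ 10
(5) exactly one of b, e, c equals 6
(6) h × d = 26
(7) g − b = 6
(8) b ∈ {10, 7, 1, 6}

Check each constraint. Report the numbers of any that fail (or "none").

No — constraints 1, 4, 5, and 8 are not satisfied.

(1) f + d + c = 11 + 2 + 2 = 15, not 17  no
(2) f = 11 lies in [10, 11]  yes
(3) a × g = 13 × 11 = 143  yes
(4) d = 2 > -1, so we need g ≤ 10; but g = 11 > 10  no
(5) b=5, e=9, c=2; 0 of them equal 6, not exactly one  no
(6) h × d = 13 × 2 = 26  yes
(7) g − b = 11 − 5 = 6  yes
(8) b = 5 is not in {10, 7, 1, 6}  no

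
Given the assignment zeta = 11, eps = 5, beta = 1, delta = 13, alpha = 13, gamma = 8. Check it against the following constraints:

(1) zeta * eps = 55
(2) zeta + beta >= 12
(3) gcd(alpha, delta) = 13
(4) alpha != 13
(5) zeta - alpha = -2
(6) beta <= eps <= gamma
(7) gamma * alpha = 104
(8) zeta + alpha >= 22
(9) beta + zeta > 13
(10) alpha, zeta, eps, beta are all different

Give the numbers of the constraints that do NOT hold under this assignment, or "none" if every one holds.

(1) zeta * eps = 11 * 5 = 55  ✓
(2) zeta + beta = 11 + 1 = 12; 12 ≥ 12  ✓
(3) gcd(13, 13) = 13  ✓
(4) alpha = 13, but 13 is required to differ  ✗
(5) zeta - alpha = 11 - 13 = -2  ✓
(6) values 1 <= 5 <= 8  ✓
(7) gamma * alpha = 8 * 13 = 104  ✓
(8) zeta + alpha = 11 + 13 = 24; 24 ≥ 22  ✓
(9) beta + zeta = 1 + 11 = 12; 12 ≤ 13, bound 13 not met  ✗
(10) values 13, 11, 5, 1 are pairwise distinct  ✓

Violated: 4 and 9.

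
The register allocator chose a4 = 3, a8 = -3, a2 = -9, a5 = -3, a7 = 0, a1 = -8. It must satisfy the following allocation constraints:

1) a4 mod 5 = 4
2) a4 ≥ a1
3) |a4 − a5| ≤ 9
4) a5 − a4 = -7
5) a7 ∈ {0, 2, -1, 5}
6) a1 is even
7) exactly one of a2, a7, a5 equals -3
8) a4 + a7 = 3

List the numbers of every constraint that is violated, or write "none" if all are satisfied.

Constraints 1 and 4 do not hold.

1) 3 mod 5 = 3, not 4  no
2) a4 = 3, a1 = -8; 3 ≥ -8  yes
3) |3 − (-3)| = 6; 6 ≤ 9  yes
4) a5 − a4 = -3 − 3 = -6, not -7  no
5) a7 = 0 is in {0, 2, -1, 5}  yes
6) a1 = -8 is even  yes
7) a2=-9, a7=0, a5=-3; 1 of them equals -3  yes
8) a4 + a7 = 3 + 0 = 3  yes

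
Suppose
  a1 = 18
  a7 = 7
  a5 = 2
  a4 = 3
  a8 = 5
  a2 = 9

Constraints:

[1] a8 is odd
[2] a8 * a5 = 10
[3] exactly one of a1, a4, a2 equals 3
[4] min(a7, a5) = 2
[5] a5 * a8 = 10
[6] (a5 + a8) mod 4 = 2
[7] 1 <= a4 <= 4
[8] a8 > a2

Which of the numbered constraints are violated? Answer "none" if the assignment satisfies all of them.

The assignment fails constraints 6 and 8.

[1] a8 = 5 is odd — satisfied.
[2] a8 * a5 = 5 * 2 = 10 — satisfied.
[3] a1=18, a4=3, a2=9; 1 of them equals 3 — satisfied.
[4] min(7, 2) = 2 — satisfied.
[5] a5 * a8 = 2 * 5 = 10 — satisfied.
[6] a5 + a8 = 7; 7 mod 4 = 3, not 2 — violated.
[7] a4 = 3 lies in [1, 4] — satisfied.
[8] a8 = 5, a2 = 9; 5 ≤ 9 (want >) — violated.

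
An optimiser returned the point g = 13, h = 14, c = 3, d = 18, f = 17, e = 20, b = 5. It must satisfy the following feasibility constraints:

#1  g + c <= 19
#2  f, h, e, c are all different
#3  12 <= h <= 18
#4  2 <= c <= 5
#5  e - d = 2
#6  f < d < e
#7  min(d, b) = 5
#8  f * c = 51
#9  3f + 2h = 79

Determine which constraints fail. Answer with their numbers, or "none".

#1 g + c = 13 + 3 = 16; 16 ≤ 19  ✔
#2 values 17, 14, 20, 3 are pairwise distinct  ✔
#3 h = 14 lies in [12, 18]  ✔
#4 c = 3 lies in [2, 5]  ✔
#5 e - d = 20 - 18 = 2  ✔
#6 values 17 < 18 < 20  ✔
#7 min(18, 5) = 5  ✔
#8 f * c = 17 * 3 = 51  ✔
#9 3f + 2h = 3(17) + 2(14) = 79  ✔

The assignment satisfies every constraint.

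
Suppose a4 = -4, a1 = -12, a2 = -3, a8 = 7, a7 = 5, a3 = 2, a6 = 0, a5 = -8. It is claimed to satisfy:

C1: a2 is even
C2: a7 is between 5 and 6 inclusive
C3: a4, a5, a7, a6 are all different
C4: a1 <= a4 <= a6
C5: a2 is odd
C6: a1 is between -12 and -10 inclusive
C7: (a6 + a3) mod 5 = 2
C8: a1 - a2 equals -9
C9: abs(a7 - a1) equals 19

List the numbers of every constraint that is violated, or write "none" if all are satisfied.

Violated: 1 and 9.

C1: a2 = -3 is odd  ✗
C2: a7 = 5 lies in [5, 6]  ✓
C3: values -4, -8, 5, 0 are pairwise distinct  ✓
C4: values -12 <= -4 <= 0  ✓
C5: a2 = -3 is odd  ✓
C6: a1 = -12 lies in [-12, -10]  ✓
C7: a6 + a3 = 2; 2 mod 5 = 2  ✓
C8: a1 - a2 = -12 - (-3) = -9  ✓
C9: abs(5 - (-12)) = 17, not 19  ✗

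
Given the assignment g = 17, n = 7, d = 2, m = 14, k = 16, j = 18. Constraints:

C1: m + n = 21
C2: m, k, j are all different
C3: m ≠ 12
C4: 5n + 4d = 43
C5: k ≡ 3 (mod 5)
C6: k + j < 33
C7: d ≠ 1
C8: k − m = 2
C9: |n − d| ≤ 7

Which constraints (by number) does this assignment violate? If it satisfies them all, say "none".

C1: m + n = 14 + 7 = 21 — holds.
C2: values 14, 16, 18 are pairwise distinct — holds.
C3: m = 14, and 14 ≠ 12 — holds.
C4: 5n + 4d = 5(7) + 4(2) = 43 — holds.
C5: 16 mod 5 = 1, not 3 — fails.
C6: k + j = 16 + 18 = 34; 34 ≥ 33, bound 33 not met — fails.
C7: d = 2, and 2 ≠ 1 — holds.
C8: k − m = 16 − 14 = 2 — holds.
C9: |7 − 2| = 5; 5 ≤ 7 — holds.

No — constraints 5 and 6 are not satisfied.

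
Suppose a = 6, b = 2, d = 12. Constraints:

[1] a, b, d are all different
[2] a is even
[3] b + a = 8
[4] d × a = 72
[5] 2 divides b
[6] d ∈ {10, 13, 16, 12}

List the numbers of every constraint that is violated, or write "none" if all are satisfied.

None — every constraint holds.

[1] values 6, 2, 12 are pairwise distinct — satisfied.
[2] a = 6 is even — satisfied.
[3] b + a = 2 + 6 = 8 — satisfied.
[4] d × a = 12 × 6 = 72 — satisfied.
[5] 2 / 2 = 1, so 2 divides 2 — satisfied.
[6] d = 12 is in {10, 13, 16, 12} — satisfied.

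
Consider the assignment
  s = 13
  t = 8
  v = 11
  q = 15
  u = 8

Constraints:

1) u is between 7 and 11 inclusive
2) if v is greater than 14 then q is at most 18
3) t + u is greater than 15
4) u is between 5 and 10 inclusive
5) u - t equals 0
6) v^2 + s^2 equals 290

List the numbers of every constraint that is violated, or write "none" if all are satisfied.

None — every constraint holds.

1) u = 8 lies in [7, 11] — OK.
2) v = 11, not > 14; antecedent false, conditional vacuously true — OK.
3) t + u = 8 + 8 = 16; 16 > 15 — OK.
4) u = 8 lies in [5, 10] — OK.
5) u - t = 8 - 8 = 0 — OK.
6) v^2 + s^2 = 11^2 + 13^2 = 121 + 169 = 290 — OK.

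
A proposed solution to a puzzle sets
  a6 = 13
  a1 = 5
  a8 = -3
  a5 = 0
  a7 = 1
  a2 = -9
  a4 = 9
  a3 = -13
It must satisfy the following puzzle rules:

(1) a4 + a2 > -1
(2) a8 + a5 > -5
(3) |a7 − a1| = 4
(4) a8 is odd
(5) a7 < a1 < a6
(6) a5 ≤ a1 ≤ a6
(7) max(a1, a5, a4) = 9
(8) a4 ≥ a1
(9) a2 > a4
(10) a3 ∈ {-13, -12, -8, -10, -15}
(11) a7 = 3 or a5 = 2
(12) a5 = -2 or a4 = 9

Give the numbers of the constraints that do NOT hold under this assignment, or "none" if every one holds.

No — constraints 9 and 11 are not satisfied.

(1) a4 + a2 = 9 + (-9) = 0; 0 > -1 — OK.
(2) a8 + a5 = -3 + 0 = -3; -3 > -5 — OK.
(3) |1 − 5| = 4 — OK.
(4) a8 = -3 is odd — OK.
(5) values 1 < 5 < 13 — OK.
(6) values 0 ≤ 5 ≤ 13 — OK.
(7) max(5, 0, 9) = 9 — OK.
(8) a4 = 9, a1 = 5; 9 ≥ 5 — OK.
(9) a2 = -9, a4 = 9; -9 ≤ 9 (want >) — violated.
(10) a3 = -13 is in {-13, -12, -8, -10, -15} — OK.
(11) a7 = 1 ≠ 3 and a5 = 0 ≠ 2; both disjuncts false — violated.
(12) a5 = 0 ≠ -2, but a4 = 9 = 9 (second disjunct) — OK.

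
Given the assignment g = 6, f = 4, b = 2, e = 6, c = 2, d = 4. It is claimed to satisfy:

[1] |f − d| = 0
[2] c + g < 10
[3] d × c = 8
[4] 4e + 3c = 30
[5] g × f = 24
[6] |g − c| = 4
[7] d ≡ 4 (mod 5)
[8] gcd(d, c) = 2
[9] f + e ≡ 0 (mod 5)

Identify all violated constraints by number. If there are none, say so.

[1] |4 − 4| = 0 — satisfied.
[2] c + g = 2 + 6 = 8; 8 < 10 — satisfied.
[3] d × c = 4 × 2 = 8 — satisfied.
[4] 4e + 3c = 4(6) + 3(2) = 30 — satisfied.
[5] g × f = 6 × 4 = 24 — satisfied.
[6] |6 − 2| = 4 — satisfied.
[7] 4 mod 5 = 4 — satisfied.
[8] gcd(4, 2) = 2 — satisfied.
[9] f + e = 10; 10 mod 5 = 0 — satisfied.

All constraints are satisfied.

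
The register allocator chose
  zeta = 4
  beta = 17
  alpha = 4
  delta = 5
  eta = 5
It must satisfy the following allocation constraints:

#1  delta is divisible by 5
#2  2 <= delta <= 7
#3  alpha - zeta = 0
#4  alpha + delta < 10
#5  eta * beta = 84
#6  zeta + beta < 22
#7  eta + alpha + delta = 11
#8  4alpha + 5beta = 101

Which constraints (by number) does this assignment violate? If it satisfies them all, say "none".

The assignment fails constraints 5 and 7.

#1 5 / 5 = 1, so 5 divides 5  OK
#2 delta = 5 lies in [2, 7]  OK
#3 alpha - zeta = 4 - 4 = 0  OK
#4 alpha + delta = 4 + 5 = 9; 9 < 10  OK
#5 eta * beta = 5 * 17 = 85, not 84  FAIL
#6 zeta + beta = 4 + 17 = 21; 21 < 22  OK
#7 eta + alpha + delta = 5 + 4 + 5 = 14, not 11  FAIL
#8 4alpha + 5beta = 4(4) + 5(17) = 101  OK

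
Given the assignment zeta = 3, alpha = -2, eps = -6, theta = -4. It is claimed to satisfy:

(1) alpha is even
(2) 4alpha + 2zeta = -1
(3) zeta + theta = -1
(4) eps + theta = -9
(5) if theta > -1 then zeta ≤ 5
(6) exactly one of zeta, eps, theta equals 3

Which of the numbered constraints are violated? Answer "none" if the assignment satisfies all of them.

The assignment fails constraints 2, 4.

(1) alpha = -2 is even — holds.
(2) 4alpha + 2zeta = 4(-2) + 2(3) = -2, not -1 — does not hold.
(3) zeta + theta = 3 + (-4) = -1 — holds.
(4) eps + theta = -6 + (-4) = -10, not -9 — does not hold.
(5) theta = -4, not > -1; antecedent false, conditional vacuously true — holds.
(6) zeta=3, eps=-6, theta=-4; 1 of them equals 3 — holds.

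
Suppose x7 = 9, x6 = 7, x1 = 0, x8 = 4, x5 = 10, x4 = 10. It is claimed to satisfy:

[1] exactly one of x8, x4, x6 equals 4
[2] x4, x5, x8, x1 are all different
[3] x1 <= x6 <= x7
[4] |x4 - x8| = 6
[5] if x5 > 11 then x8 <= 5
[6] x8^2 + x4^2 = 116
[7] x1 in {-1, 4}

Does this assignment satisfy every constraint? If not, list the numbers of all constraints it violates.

No — constraints 2, 7 are not satisfied.

[1] x8=4, x4=10, x6=7; 1 of them equals 4  yes
[2] x4 = x5 = 10, not all different  no
[3] values 0 <= 7 <= 9  yes
[4] |10 - 4| = 6  yes
[5] x5 = 10, not > 11; antecedent false, conditional vacuously true  yes
[6] x8^2 + x4^2 = 4^2 + 10^2 = 16 + 100 = 116  yes
[7] x1 = 0 is not in {-1, 4}  no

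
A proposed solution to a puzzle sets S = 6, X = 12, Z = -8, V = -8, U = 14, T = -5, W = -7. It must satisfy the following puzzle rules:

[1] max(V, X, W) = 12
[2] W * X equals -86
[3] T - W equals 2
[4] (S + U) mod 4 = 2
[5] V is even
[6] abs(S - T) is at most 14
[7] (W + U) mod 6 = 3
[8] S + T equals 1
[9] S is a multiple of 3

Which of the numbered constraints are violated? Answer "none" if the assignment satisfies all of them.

[1] max(-8, 12, -7) = 12 — holds.
[2] W * X = -7 * 12 = -84, not -86 — fails.
[3] T - W = -5 - (-7) = 2 — holds.
[4] S + U = 20; 20 mod 4 = 0, not 2 — fails.
[5] V = -8 is even — holds.
[6] abs(6 - (-5)) = 11; 11 ≤ 14 — holds.
[7] W + U = 7; 7 mod 6 = 1, not 3 — fails.
[8] S + T = 6 + (-5) = 1 — holds.
[9] 6 / 3 = 2, so 3 divides 6 — holds.

Constraints 2, 4, and 7 are violated.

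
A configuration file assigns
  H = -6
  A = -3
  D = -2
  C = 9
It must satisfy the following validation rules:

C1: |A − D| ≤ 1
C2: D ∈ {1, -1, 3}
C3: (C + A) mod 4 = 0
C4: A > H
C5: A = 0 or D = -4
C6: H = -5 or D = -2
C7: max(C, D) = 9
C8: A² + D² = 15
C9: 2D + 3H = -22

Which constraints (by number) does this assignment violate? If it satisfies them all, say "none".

Constraints 2, 3, 5, and 8 do not hold.

C1: |-3 − (-2)| = 1; 1 ≤ 1 — holds.
C2: D = -2 is not in {1, -1, 3} — fails.
C3: C + A = 6; 6 mod 4 = 2, not 0 — fails.
C4: A = -3, H = -6; -3 > -6 — holds.
C5: A = -3 ≠ 0 and D = -2 ≠ -4; both disjuncts false — fails.
C6: H = -6 ≠ -5, but D = -2 = -2 (second disjunct) — holds.
C7: max(9, -2) = 9 — holds.
C8: A² + D² = (-3)² + (-2)² = 9 + 4 = 13, not 15 — fails.
C9: 2D + 3H = 2(-2) + 3(-6) = -22 — holds.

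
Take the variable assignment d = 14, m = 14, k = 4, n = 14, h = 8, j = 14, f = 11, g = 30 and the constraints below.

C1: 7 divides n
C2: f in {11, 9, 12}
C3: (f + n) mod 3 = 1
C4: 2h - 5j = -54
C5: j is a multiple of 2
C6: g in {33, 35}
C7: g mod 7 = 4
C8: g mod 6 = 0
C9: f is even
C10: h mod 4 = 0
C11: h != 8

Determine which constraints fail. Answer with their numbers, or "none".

C1: 14 / 7 = 2, so 7 divides 14  ✔
C2: f = 11 is in {11, 9, 12}  ✔
C3: f + n = 25; 25 mod 3 = 1  ✔
C4: 2h - 5j = 2(8) - 5(14) = -54  ✔
C5: 14 / 2 = 7, so 2 divides 14  ✔
C6: g = 30 is not in {33, 35}  ✘
C7: 30 mod 7 = 2, not 4  ✘
C8: 30 mod 6 = 0  ✔
C9: f = 11 is odd  ✘
C10: 8 mod 4 = 0  ✔
C11: h = 8, but 8 is required to differ  ✘

No — constraints 6, 7, 9, 11 are not satisfied.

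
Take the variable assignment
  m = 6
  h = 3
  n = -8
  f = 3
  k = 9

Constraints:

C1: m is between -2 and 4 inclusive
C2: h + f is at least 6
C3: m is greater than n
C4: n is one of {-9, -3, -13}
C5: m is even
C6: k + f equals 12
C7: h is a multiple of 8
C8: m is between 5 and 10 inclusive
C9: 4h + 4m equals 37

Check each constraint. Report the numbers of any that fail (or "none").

No — constraints 1, 4, 7, and 9 are not satisfied.

C1: m = 6 is outside [-2, 4]  no
C2: h + f = 3 + 3 = 6; 6 ≥ 6  yes
C3: m = 6, n = -8; 6 > -8  yes
C4: n = -8 is not in {-9, -3, -13}  no
C5: m = 6 is even  yes
C6: k + f = 9 + 3 = 12  yes
C7: 3 = 8*0 + 3, so 8 does not divide 3  no
C8: m = 6 lies in [5, 10]  yes
C9: 4h + 4m = 4(3) + 4(6) = 36, not 37  no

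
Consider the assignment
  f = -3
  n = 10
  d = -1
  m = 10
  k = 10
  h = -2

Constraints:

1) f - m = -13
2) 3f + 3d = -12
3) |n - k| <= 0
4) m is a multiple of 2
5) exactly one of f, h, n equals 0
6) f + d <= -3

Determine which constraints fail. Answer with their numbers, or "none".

1) f - m = -3 - 10 = -13 — holds.
2) 3f + 3d = 3(-3) + 3(-1) = -12 — holds.
3) |10 - 10| = 0; 0 ≤ 0 — holds.
4) 10 / 2 = 5, so 2 divides 10 — holds.
5) f=-3, h=-2, n=10; 0 of them equal 0, not exactly one — does not hold.
6) f + d = -3 + (-1) = -4; -4 ≤ -3 — holds.

Constraint 5 does not hold.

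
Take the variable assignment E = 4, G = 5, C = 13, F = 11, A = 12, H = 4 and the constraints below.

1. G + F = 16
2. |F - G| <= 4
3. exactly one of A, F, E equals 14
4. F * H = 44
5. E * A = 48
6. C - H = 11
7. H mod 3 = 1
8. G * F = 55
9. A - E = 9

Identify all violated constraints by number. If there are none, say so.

The assignment fails constraints 2, 3, 6, and 9.

1. G + F = 5 + 11 = 16 — OK.
2. |11 - 5| = 6; 6 > 4, exceeds bound 4 — violated.
3. A=12, F=11, E=4; 0 of them equal 14, not exactly one — violated.
4. F * H = 11 * 4 = 44 — OK.
5. E * A = 4 * 12 = 48 — OK.
6. C - H = 13 - 4 = 9, not 11 — violated.
7. 4 mod 3 = 1 — OK.
8. G * F = 5 * 11 = 55 — OK.
9. A - E = 12 - 4 = 8, not 9 — violated.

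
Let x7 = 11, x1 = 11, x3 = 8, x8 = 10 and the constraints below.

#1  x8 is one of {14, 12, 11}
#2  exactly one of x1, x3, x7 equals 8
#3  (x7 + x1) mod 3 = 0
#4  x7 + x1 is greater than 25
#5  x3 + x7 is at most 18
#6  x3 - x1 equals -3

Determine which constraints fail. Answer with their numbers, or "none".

#1 x8 = 10 is not in {14, 12, 11} — fails.
#2 x1=11, x3=8, x7=11; 1 of them equals 8 — holds.
#3 x7 + x1 = 22; 22 mod 3 = 1, not 0 — fails.
#4 x7 + x1 = 11 + 11 = 22; 22 ≤ 25, bound 25 not met — fails.
#5 x3 + x7 = 8 + 11 = 19; 19 > 18, bound 18 not met — fails.
#6 x3 - x1 = 8 - 11 = -3 — holds.

Violated: 1, 3, 4, 5.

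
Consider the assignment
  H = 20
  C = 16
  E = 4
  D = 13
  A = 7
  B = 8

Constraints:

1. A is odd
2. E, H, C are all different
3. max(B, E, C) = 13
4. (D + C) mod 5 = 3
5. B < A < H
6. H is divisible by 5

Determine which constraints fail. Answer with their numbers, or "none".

Constraints 3, 4, and 5 are violated.

1. A = 7 is odd — holds.
2. values 4, 20, 16 are pairwise distinct — holds.
3. max(8, 4, 16) = 16, not 13 — fails.
4. D + C = 29; 29 mod 5 = 4, not 3 — fails.
5. values 8, 7, 20; B = 8 is not < A = 7 — fails.
6. 20 / 5 = 4, so 5 divides 20 — holds.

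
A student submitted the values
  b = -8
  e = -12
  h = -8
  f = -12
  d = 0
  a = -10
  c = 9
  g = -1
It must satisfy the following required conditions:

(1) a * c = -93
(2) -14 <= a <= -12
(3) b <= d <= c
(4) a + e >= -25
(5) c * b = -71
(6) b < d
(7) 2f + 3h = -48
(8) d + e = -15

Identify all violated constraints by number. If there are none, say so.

Violated: 1, 2, 5, 8.

(1) a * c = -10 * 9 = -90, not -93  ✗
(2) a = -10 is outside [-14, -12]  ✗
(3) values -8 <= 0 <= 9  ✓
(4) a + e = -10 + (-12) = -22; -22 ≥ -25  ✓
(5) c * b = 9 * (-8) = -72, not -71  ✗
(6) b = -8, d = 0; -8 < 0  ✓
(7) 2f + 3h = 2(-12) + 3(-8) = -48  ✓
(8) d + e = 0 + (-12) = -12, not -15  ✗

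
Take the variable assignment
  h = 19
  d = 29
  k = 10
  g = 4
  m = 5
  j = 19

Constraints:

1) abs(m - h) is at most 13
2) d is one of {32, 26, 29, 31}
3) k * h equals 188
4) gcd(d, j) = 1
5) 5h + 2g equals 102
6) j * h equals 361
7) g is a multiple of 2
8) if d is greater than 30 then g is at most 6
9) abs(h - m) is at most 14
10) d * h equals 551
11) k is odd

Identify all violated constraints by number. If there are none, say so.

1) abs(5 - 19) = 14; 14 > 13, exceeds bound 13  no
2) d = 29 is in {32, 26, 29, 31}  yes
3) k * h = 10 * 19 = 190, not 188  no
4) gcd(29, 19) = 1  yes
5) 5h + 2g = 5(19) + 2(4) = 103, not 102  no
6) j * h = 19 * 19 = 361  yes
7) 4 / 2 = 2, so 2 divides 4  yes
8) d = 29, not > 30; antecedent false, conditional vacuously true  yes
9) abs(19 - 5) = 14; 14 ≤ 14  yes
10) d * h = 29 * 19 = 551  yes
11) k = 10 is even  no

Constraints 1, 3, 5, 11 do not hold.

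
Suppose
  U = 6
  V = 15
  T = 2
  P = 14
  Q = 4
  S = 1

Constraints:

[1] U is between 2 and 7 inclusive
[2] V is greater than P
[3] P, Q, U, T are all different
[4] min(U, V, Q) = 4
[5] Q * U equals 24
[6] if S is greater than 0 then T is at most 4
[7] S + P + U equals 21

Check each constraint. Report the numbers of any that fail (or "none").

[1] U = 6 lies in [2, 7]  OK
[2] V = 15, P = 14; 15 > 14  OK
[3] values 14, 4, 6, 2 are pairwise distinct  OK
[4] min(6, 15, 4) = 4  OK
[5] Q * U = 4 * 6 = 24  OK
[6] S = 1 > 0, so we need T ≤ 4; T = 2 ≤ 4  OK
[7] S + P + U = 1 + 14 + 6 = 21  OK

The assignment satisfies every constraint.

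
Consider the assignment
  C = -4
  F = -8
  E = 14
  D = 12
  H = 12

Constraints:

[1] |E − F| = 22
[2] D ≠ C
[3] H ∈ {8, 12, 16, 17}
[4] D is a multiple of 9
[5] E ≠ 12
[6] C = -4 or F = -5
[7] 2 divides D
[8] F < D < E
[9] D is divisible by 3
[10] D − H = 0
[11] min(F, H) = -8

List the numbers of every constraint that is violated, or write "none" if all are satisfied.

Constraint 4 does not hold.

[1] |14 − (-8)| = 22 — OK.
[2] D = 12, C = -4; distinct — OK.
[3] H = 12 is in {8, 12, 16, 17} — OK.
[4] 12 = 9×1 + 3, so 9 does not divide 12 — violated.
[5] E = 14, and 14 ≠ 12 — OK.
[6] C = -4 = -4 (first disjunct) — OK.
[7] 12 / 2 = 6, so 2 divides 12 — OK.
[8] values -8 < 12 < 14 — OK.
[9] 12 / 3 = 4, so 3 divides 12 — OK.
[10] D − H = 12 − 12 = 0 — OK.
[11] min(-8, 12) = -8 — OK.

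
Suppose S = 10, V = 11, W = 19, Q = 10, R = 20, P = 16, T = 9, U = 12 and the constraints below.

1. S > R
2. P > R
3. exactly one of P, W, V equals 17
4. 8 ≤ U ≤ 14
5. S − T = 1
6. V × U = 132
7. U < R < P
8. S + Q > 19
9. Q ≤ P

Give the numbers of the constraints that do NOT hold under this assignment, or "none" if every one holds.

Violated: 1, 2, 3, and 7.

1. S = 10, R = 20; 10 ≤ 20 (want >)  ✗
2. P = 16, R = 20; 16 ≤ 20 (want >)  ✗
3. P=16, W=19, V=11; 0 of them equal 17, not exactly one  ✗
4. U = 12 lies in [8, 14]  ✓
5. S − T = 10 − 9 = 1  ✓
6. V × U = 11 × 12 = 132  ✓
7. values 12, 20, 16; R = 20 is not < P = 16  ✗
8. S + Q = 10 + 10 = 20; 20 > 19  ✓
9. Q = 10, P = 16; 10 ≤ 16  ✓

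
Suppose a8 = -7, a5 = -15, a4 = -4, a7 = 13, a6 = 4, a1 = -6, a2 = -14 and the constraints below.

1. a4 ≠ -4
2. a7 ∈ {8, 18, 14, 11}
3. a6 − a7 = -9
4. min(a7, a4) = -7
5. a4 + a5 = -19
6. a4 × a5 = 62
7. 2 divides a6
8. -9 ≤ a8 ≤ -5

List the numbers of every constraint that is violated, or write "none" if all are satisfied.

1. a4 = -4, but -4 is required to differ  FAIL
2. a7 = 13 is not in {8, 18, 14, 11}  FAIL
3. a6 − a7 = 4 − 13 = -9  OK
4. min(13, -4) = -4, not -7  FAIL
5. a4 + a5 = -4 + (-15) = -19  OK
6. a4 × a5 = -4 × (-15) = 60, not 62  FAIL
7. 4 / 2 = 2, so 2 divides 4  OK
8. a8 = -7 lies in [-9, -5]  OK

Constraints 1, 2, 4, 6 are violated.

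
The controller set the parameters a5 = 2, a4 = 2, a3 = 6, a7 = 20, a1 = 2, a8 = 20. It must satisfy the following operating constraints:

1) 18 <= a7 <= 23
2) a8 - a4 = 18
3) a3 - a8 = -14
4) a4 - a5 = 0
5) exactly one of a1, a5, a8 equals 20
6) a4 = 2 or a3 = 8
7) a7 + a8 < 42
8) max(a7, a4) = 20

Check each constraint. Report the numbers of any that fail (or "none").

All constraints are satisfied.

1) a7 = 20 lies in [18, 23]  true
2) a8 - a4 = 20 - 2 = 18  true
3) a3 - a8 = 6 - 20 = -14  true
4) a4 - a5 = 2 - 2 = 0  true
5) a1=2, a5=2, a8=20; 1 of them equals 20  true
6) a4 = 2 = 2 (first disjunct)  true
7) a7 + a8 = 20 + 20 = 40; 40 < 42  true
8) max(20, 2) = 20  true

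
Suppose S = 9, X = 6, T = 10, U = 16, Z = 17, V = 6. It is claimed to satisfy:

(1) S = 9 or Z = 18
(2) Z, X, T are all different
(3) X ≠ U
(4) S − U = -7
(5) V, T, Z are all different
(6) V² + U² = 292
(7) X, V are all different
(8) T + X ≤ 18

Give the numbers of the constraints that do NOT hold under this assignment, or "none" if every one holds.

(1) S = 9 = 9 (first disjunct)  ✓
(2) values 17, 6, 10 are pairwise distinct  ✓
(3) X = 6, U = 16; distinct  ✓
(4) S − U = 9 − 16 = -7  ✓
(5) values 6, 10, 17 are pairwise distinct  ✓
(6) V² + U² = 6² + 16² = 36 + 256 = 292  ✓
(7) X = V = 6, not all different  ✗
(8) T + X = 10 + 6 = 16; 16 ≤ 18  ✓

The assignment fails constraint 7.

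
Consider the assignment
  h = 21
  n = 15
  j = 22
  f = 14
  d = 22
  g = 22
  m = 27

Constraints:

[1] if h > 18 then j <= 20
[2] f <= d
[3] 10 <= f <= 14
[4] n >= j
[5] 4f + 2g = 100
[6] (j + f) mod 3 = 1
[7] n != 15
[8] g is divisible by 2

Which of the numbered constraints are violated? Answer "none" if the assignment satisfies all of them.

Constraints 1, 4, 6, 7 are violated.

[1] h = 21 > 18, so we need j ≤ 20; but j = 22 > 20  false
[2] f = 14, d = 22; 14 ≤ 22  true
[3] f = 14 lies in [10, 14]  true
[4] n = 15, j = 22; 15 < 22 (want ≥)  false
[5] 4f + 2g = 4(14) + 2(22) = 100  true
[6] j + f = 36; 36 mod 3 = 0, not 1  false
[7] n = 15, but 15 is required to differ  false
[8] 22 / 2 = 11, so 2 divides 22  true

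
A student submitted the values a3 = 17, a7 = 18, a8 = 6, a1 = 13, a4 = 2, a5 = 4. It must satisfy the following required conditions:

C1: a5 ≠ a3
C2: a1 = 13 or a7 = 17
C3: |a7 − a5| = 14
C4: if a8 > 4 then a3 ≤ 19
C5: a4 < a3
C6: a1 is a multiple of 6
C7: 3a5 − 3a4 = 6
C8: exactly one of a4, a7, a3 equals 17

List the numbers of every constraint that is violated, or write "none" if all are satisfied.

C1: a5 = 4, a3 = 17; distinct  true
C2: a1 = 13 = 13 (first disjunct)  true
C3: |18 − 4| = 14  true
C4: a8 = 6 > 4, so we need a3 ≤ 19; a3 = 17 ≤ 19  true
C5: a4 = 2, a3 = 17; 2 < 17  true
C6: 13 = 6×2 + 1, so 6 does not divide 13  false
C7: 3a5 − 3a4 = 3(4) − 3(2) = 6  true
C8: a4=2, a7=18, a3=17; 1 of them equals 17  true

Constraint 6 does not hold.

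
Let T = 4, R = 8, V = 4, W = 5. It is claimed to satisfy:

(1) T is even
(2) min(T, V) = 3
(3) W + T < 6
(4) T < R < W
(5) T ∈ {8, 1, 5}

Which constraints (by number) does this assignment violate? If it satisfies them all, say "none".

The assignment fails constraints 2, 3, 4, and 5.

(1) T = 4 is even — holds.
(2) min(4, 4) = 4, not 3 — fails.
(3) W + T = 5 + 4 = 9; 9 ≥ 6, bound 6 not met — fails.
(4) values 4, 8, 5; R = 8 is not < W = 5 — fails.
(5) T = 4 is not in {8, 1, 5} — fails.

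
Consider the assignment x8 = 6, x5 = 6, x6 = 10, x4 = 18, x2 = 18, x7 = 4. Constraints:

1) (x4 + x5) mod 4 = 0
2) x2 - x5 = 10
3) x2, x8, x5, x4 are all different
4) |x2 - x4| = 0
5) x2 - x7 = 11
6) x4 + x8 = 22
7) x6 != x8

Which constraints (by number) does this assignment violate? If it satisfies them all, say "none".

The assignment fails constraints 2, 3, 5, and 6.

1) x4 + x5 = 24; 24 mod 4 = 0 — satisfied.
2) x2 - x5 = 18 - 6 = 12, not 10 — violated.
3) x8 = x5 = 6, not all different — violated.
4) |18 - 18| = 0 — satisfied.
5) x2 - x7 = 18 - 4 = 14, not 11 — violated.
6) x4 + x8 = 18 + 6 = 24, not 22 — violated.
7) x6 = 10, x8 = 6; distinct — satisfied.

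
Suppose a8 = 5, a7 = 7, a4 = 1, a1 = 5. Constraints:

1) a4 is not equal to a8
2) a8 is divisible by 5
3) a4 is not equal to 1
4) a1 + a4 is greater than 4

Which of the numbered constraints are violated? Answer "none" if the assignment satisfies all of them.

The assignment fails constraint 3.

1) a4 = 1, a8 = 5; distinct  ✔
2) 5 / 5 = 1, so 5 divides 5  ✔
3) a4 = 1, but 1 is required to differ  ✘
4) a1 + a4 = 5 + 1 = 6; 6 > 4  ✔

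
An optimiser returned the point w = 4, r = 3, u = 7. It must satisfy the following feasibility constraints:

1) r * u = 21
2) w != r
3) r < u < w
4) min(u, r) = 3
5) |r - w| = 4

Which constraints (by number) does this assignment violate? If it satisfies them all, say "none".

1) r * u = 3 * 7 = 21 — holds.
2) w = 4, r = 3; distinct — holds.
3) values 3, 7, 4; u = 7 is not < w = 4 — fails.
4) min(7, 3) = 3 — holds.
5) |3 - 4| = 1, not 4 — fails.

Constraints 3 and 5 are violated.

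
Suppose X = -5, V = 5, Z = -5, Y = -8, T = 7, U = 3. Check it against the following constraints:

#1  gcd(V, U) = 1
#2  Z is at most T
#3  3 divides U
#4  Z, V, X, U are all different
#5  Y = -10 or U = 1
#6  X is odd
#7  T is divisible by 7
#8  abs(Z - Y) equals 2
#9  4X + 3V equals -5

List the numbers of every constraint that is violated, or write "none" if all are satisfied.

Constraints 4, 5, 8 do not hold.

#1 gcd(5, 3) = 1 — satisfied.
#2 Z = -5, T = 7; -5 ≤ 7 — satisfied.
#3 3 / 3 = 1, so 3 divides 3 — satisfied.
#4 Z = X = -5, not all different — violated.
#5 Y = -8 ≠ -10 and U = 3 ≠ 1; both disjuncts false — violated.
#6 X = -5 is odd — satisfied.
#7 7 / 7 = 1, so 7 divides 7 — satisfied.
#8 abs(-5 - (-8)) = 3, not 2 — violated.
#9 4X + 3V = 4(-5) + 3(5) = -5 — satisfied.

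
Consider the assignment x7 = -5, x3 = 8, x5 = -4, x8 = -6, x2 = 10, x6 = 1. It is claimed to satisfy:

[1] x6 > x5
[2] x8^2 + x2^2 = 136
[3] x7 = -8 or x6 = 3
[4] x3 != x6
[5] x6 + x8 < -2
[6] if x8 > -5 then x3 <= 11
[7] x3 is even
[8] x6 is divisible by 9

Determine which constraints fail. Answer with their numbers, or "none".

[1] x6 = 1, x5 = -4; 1 > -4 — holds.
[2] x8^2 + x2^2 = (-6)^2 + 10^2 = 36 + 100 = 136 — holds.
[3] x7 = -5 ≠ -8 and x6 = 1 ≠ 3; both disjuncts false — does not hold.
[4] x3 = 8, x6 = 1; distinct — holds.
[5] x6 + x8 = 1 + (-6) = -5; -5 < -2 — holds.
[6] x8 = -6, not > -5; antecedent false, conditional vacuously true — holds.
[7] x3 = 8 is even — holds.
[8] 1 = 9*0 + 1, so 9 does not divide 1 — does not hold.

Constraints 3, 8 are violated.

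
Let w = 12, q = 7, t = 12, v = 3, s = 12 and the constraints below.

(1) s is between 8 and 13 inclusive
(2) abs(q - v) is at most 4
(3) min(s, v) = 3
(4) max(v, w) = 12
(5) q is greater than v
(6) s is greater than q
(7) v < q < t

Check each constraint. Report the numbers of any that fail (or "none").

(1) s = 12 lies in [8, 13] — holds.
(2) abs(7 - 3) = 4; 4 ≤ 4 — holds.
(3) min(12, 3) = 3 — holds.
(4) max(3, 12) = 12 — holds.
(5) q = 7, v = 3; 7 > 3 — holds.
(6) s = 12, q = 7; 12 > 7 — holds.
(7) values 3 < 7 < 12 — holds.

None — every constraint holds.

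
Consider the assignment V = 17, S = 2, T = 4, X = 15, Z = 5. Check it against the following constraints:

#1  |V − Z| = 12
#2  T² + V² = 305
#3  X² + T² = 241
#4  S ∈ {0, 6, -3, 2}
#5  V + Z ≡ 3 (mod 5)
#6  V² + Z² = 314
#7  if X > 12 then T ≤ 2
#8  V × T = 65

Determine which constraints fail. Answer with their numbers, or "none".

#1 |17 − 5| = 12 — satisfied.
#2 T² + V² = 4² + 17² = 16 + 289 = 305 — satisfied.
#3 X² + T² = 15² + 4² = 225 + 16 = 241 — satisfied.
#4 S = 2 is in {0, 6, -3, 2} — satisfied.
#5 V + Z = 22; 22 mod 5 = 2, not 3 — violated.
#6 V² + Z² = 17² + 5² = 289 + 25 = 314 — satisfied.
#7 X = 15 > 12, so we need T ≤ 2; but T = 4 > 2 — violated.
#8 V × T = 17 × 4 = 68, not 65 — violated.

Constraints 5, 7, and 8 are violated.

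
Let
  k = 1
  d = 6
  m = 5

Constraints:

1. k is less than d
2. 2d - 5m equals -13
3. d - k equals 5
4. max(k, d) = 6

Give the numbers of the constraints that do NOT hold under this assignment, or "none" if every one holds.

The assignment satisfies every constraint.

1. k = 1, d = 6; 1 < 6  yes
2. 2d - 5m = 2(6) - 5(5) = -13  yes
3. d - k = 6 - 1 = 5  yes
4. max(1, 6) = 6  yes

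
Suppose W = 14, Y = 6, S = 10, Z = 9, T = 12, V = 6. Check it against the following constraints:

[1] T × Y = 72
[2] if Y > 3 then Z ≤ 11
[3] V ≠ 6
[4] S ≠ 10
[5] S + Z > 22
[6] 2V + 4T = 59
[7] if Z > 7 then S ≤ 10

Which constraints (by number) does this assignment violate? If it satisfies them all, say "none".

The assignment fails constraints 3, 4, 5, and 6.

[1] T × Y = 12 × 6 = 72  holds
[2] Y = 6 > 3, so we need Z ≤ 11; Z = 9 ≤ 11  holds
[3] V = 6, but 6 is required to differ  fails
[4] S = 10, but 10 is required to differ  fails
[5] S + Z = 10 + 9 = 19; 19 ≤ 22, bound 22 not met  fails
[6] 2V + 4T = 2(6) + 4(12) = 60, not 59  fails
[7] Z = 9 > 7, so we need S ≤ 10; S = 10 ≤ 10  holds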